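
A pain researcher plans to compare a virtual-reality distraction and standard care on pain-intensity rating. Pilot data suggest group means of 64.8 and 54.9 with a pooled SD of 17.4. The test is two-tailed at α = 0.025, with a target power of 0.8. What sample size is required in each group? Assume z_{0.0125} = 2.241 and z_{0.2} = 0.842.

Cohen's d = |M₁ − M₂| / SD_pooled = |64.8 − 54.9| / 17.4 = 9.9 / 17.4 = 0.569.
For two independent groups with equal n: n = 2·((z_{α/2} + z_β) / d)².
z_{α/2} + z_β = 2.241 + 0.842 = 3.083.
n = 2 × (3.083 / 0.569)² = 2 × 5.418² = 2 × 29.36 = 58.7.
Round up to the next whole participant.

n = 59 per group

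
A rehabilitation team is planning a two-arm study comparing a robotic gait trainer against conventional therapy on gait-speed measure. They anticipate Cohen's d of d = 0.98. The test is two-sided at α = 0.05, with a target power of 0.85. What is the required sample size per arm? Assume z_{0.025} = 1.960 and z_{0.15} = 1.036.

For two independent groups with equal n: n = 2·((z_{α/2} + z_β) / d)².
z_{α/2} + z_β = 1.960 + 1.036 = 2.996.
n = 2 × (2.996 / 0.98)² = 2 × 3.057² = 2 × 9.35 = 18.7.
Round up to the next whole participant.

n = 19 per group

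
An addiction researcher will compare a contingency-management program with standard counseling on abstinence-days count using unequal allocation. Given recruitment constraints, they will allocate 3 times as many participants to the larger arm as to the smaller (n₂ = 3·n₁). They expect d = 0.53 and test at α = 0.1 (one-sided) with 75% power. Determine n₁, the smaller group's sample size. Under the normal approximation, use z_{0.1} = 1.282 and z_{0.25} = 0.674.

n₁ = 19

With allocation ratio k = n₂/n₁ = 3, Var(x̄₁−x̄₂) = σ²(1/n₁ + 1/(k·n₁)) = σ²·(k+1)/(k·n₁).
So n₁ = (1 + 1/k)·((z_{α} + z_β)/d)² = 1.333 × (1.956/0.53)².
n₁ = 1.333 × 13.62 = 18.2.
Round up: n₁ = 19, giving n₂ = 3 × 19 = 57.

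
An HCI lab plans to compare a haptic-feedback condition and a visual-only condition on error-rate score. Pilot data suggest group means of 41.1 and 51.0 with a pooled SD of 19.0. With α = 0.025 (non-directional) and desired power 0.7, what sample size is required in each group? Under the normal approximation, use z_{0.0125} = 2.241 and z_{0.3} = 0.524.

Cohen's d = |M₁ − M₂| / SD_pooled = |41.1 − 51.0| / 19.0 = 9.9 / 19.0 = 0.521.
For two independent groups with equal n: n = 2·((z_{α/2} + z_β) / d)².
z_{α/2} + z_β = 2.241 + 0.524 = 2.765.
n = 2 × (2.765 / 0.521)² = 2 × 5.307² = 2 × 28.17 = 56.3.
Round up to the next whole participant.

n = 57 per group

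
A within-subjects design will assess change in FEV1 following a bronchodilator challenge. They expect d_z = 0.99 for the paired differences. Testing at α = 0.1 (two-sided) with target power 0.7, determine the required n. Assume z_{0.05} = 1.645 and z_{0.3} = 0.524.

n = 5 pairs

For a paired (one-sample on differences) test: n = ((z_{α/2} + z_β) / d)².
z_{α/2} + z_β = 1.645 + 0.524 = 2.169.
n = (2.169 / 0.99)² = 2.191² = 4.80.
Round up.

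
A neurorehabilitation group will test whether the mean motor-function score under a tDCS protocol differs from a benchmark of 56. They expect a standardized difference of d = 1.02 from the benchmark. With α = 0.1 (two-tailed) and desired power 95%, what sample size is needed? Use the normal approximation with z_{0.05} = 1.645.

For a one-sample test: n = ((z_{α/2} + z_β) / d)².
z_{α/2} + z_β = 1.645 + 1.645 = 3.290.
n = (3.290 / 1.02)² = 3.225² = 10.40.
Round up.

n = 11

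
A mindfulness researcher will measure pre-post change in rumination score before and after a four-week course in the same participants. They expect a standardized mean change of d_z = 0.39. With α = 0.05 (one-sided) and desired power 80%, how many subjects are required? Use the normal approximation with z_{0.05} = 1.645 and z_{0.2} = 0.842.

For a paired (one-sample on differences) test: n = ((z_{α} + z_β) / d)².
z_{α} + z_β = 1.645 + 0.842 = 2.487.
n = (2.487 / 0.39)² = 6.377² = 40.67.
Round up.

n = 41 pairs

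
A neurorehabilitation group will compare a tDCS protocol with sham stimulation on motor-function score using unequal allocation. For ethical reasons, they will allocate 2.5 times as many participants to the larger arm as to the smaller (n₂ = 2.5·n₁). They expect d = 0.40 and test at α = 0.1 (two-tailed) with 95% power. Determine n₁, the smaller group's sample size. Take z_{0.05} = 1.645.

With allocation ratio k = n₂/n₁ = 2.5, Var(x̄₁−x̄₂) = σ²(1/n₁ + 1/(k·n₁)) = σ²·(k+1)/(k·n₁).
So n₁ = (1 + 1/k)·((z_{α/2} + z_β)/d)² = 1.400 × (3.290/0.40)².
n₁ = 1.400 × 67.65 = 94.7.
Round up: n₁ = 95, giving n₂ = ⌈2.5 × 95⌉ = ⌈237.5⌉ = 238.

n₁ = 95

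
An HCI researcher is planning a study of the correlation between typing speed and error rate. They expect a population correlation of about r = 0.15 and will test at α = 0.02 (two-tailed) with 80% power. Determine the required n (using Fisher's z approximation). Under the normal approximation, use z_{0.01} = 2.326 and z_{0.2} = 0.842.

n = 443

Fisher's z: C = ½·ln((1+r)/(1−r)) = ½·ln(1.3529) = 0.1511.
n = ((z_{α/2} + z_β)/C)² + 3.
(2.326 + 0.842) / 0.1511 = 3.168 / 0.1511 = 20.966.
n = 20.966² + 3 = 439.58 + 3 = 442.6.
Round up.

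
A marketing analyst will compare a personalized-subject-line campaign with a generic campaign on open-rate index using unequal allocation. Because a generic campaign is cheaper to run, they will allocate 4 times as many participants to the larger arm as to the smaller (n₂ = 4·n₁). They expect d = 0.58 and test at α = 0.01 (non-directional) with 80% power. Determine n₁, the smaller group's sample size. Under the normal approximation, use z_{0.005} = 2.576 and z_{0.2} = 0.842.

n₁ = 44

With allocation ratio k = n₂/n₁ = 4, Var(x̄₁−x̄₂) = σ²(1/n₁ + 1/(k·n₁)) = σ²·(k+1)/(k·n₁).
So n₁ = (1 + 1/k)·((z_{α/2} + z_β)/d)² = 1.250 × (3.418/0.58)².
n₁ = 1.250 × 34.73 = 43.4.
Round up: n₁ = 44, giving n₂ = 4 × 44 = 176.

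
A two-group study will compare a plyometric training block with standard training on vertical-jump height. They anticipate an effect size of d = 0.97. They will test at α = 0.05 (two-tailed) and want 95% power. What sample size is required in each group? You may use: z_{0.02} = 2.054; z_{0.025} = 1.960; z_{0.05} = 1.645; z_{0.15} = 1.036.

For two independent groups with equal n: n = 2·((z_{α/2} + z_β) / d)².
z_{α/2} + z_β = 1.960 + 1.645 = 3.605.
n = 2 × (3.605 / 0.97)² = 2 × 3.716² = 2 × 13.81 = 27.6.
Round up to the next whole participant.

n = 28 per group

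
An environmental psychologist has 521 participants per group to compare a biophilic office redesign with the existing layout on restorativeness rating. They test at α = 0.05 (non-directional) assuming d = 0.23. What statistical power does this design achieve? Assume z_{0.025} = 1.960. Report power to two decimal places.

For two equal groups, power = Φ(d·√(n/2) − z_{α/2}).
d·√(n/2) = 0.23 × √(521/2) = 0.23 × 16.140 = 3.712.
z_β = 3.712 − 1.960 = 1.752.
Power = Φ(1.752) = 0.960.

power ≈ 0.96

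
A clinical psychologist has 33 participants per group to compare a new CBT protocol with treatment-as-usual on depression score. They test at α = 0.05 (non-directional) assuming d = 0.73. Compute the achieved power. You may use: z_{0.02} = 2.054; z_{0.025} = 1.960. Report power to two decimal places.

power ≈ 0.84

For two equal groups, power = Φ(d·√(n/2) − z_{α/2}).
d·√(n/2) = 0.73 × √(33/2) = 0.73 × 4.062 = 2.965.
z_β = 2.965 − 1.960 = 1.005.
Power = Φ(1.005) = 0.843.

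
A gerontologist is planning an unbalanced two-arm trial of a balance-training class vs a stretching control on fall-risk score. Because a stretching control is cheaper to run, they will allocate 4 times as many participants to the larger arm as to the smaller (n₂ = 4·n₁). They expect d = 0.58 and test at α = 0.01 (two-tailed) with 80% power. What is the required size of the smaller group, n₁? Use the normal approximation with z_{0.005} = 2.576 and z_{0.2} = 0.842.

n₁ = 44

With allocation ratio k = n₂/n₁ = 4, Var(x̄₁−x̄₂) = σ²(1/n₁ + 1/(k·n₁)) = σ²·(k+1)/(k·n₁).
So n₁ = (1 + 1/k)·((z_{α/2} + z_β)/d)² = 1.250 × (3.418/0.58)².
n₁ = 1.250 × 34.73 = 43.4.
Round up: n₁ = 44, giving n₂ = 4 × 44 = 176.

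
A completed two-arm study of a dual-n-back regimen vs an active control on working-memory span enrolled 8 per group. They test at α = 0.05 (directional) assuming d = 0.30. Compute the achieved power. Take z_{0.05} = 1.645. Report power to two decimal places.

For two equal groups, power = Φ(d·√(n/2) − z_{α}).
d·√(n/2) = 0.30 × √(8/2) = 0.30 × 2.000 = 0.600.
z_β = 0.600 − 1.645 = -1.045.
Power = Φ(-1.045) = 0.148.

power ≈ 0.15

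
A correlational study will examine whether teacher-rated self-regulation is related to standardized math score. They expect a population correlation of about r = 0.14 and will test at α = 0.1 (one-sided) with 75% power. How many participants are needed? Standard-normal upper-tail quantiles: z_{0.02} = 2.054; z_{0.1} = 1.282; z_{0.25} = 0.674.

Fisher's z: C = ½·ln((1+r)/(1−r)) = ½·ln(1.3256) = 0.1409.
n = ((z_{α} + z_β)/C)² + 3.
(1.282 + 0.674) / 0.1409 = 1.956 / 0.1409 = 13.882.
n = 13.882² + 3 = 192.72 + 3 = 195.7.
Round up.

n = 196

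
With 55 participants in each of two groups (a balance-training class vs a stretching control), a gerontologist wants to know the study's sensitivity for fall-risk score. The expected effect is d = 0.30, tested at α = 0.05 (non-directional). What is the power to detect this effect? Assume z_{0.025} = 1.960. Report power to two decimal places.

power ≈ 0.35

For two equal groups, power = Φ(d·√(n/2) − z_{α/2}).
d·√(n/2) = 0.30 × √(55/2) = 0.30 × 5.244 = 1.573.
z_β = 1.573 − 1.960 = -0.387.
Power = Φ(-0.387) = 0.349.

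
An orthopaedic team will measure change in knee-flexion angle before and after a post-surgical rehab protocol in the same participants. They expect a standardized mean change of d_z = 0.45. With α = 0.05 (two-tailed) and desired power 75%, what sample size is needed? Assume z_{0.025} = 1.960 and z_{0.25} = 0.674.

n = 35 pairs

For a paired (one-sample on differences) test: n = ((z_{α/2} + z_β) / d)².
z_{α/2} + z_β = 1.960 + 0.674 = 2.634.
n = (2.634 / 0.45)² = 5.853² = 34.26.
Round up.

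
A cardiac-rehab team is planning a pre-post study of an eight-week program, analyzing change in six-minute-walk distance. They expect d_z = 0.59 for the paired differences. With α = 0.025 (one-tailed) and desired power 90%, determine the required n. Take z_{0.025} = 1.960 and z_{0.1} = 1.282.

n = 31 pairs

For a paired (one-sample on differences) test: n = ((z_{α} + z_β) / d)².
z_{α} + z_β = 1.960 + 1.282 = 3.242.
n = (3.242 / 0.59)² = 5.495² = 30.19.
Round up.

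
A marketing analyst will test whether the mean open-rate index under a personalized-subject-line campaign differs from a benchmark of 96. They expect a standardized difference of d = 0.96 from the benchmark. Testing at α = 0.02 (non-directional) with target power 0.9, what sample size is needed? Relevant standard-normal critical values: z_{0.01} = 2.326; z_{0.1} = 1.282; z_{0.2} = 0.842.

n = 15

For a one-sample test: n = ((z_{α/2} + z_β) / d)².
z_{α/2} + z_β = 2.326 + 1.282 = 3.608.
n = (3.608 / 0.96)² = 3.758² = 14.13.
Round up.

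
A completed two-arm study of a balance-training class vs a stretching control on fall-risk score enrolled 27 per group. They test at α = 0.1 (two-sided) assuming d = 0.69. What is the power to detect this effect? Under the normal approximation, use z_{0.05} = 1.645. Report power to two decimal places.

power ≈ 0.81

For two equal groups, power = Φ(d·√(n/2) − z_{α/2}).
d·√(n/2) = 0.69 × √(27/2) = 0.69 × 3.674 = 2.535.
z_β = 2.535 − 1.645 = 0.890.
Power = Φ(0.890) = 0.813.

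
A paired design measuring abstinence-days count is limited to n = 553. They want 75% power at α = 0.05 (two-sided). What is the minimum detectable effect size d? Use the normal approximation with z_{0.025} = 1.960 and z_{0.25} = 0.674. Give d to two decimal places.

For a single sample (or paired design) of n = 553: d_min = (z_{α/2} + z_β)/√n.
z-sum = 1.960 + 0.674 = 2.634.
d_min = 2.634 / √553 = 2.634 / 23.516 = 0.112.

d_min ≈ 0.11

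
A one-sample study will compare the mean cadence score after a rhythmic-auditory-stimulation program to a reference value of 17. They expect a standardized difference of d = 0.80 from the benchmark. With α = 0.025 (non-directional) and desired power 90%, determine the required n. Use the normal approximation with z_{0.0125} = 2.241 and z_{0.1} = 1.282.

For a one-sample test: n = ((z_{α/2} + z_β) / d)².
z_{α/2} + z_β = 2.241 + 1.282 = 3.523.
n = (3.523 / 0.80)² = 4.404² = 19.39.
Round up.

n = 20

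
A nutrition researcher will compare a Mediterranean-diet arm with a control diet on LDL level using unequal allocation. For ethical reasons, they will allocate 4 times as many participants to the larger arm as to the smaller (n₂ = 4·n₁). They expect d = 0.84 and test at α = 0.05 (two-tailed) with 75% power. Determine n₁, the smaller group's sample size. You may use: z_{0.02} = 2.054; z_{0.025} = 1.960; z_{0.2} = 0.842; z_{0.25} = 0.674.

With allocation ratio k = n₂/n₁ = 4, Var(x̄₁−x̄₂) = σ²(1/n₁ + 1/(k·n₁)) = σ²·(k+1)/(k·n₁).
So n₁ = (1 + 1/k)·((z_{α/2} + z_β)/d)² = 1.250 × (2.634/0.84)².
n₁ = 1.250 × 9.83 = 12.3.
Round up: n₁ = 13, giving n₂ = 4 × 13 = 52.

n₁ = 13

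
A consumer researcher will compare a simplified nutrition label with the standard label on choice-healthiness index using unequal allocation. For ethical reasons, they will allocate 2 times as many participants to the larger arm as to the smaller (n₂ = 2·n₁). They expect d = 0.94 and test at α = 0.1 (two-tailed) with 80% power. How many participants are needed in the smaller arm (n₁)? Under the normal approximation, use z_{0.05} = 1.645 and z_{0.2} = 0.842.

n₁ = 11

With allocation ratio k = n₂/n₁ = 2, Var(x̄₁−x̄₂) = σ²(1/n₁ + 1/(k·n₁)) = σ²·(k+1)/(k·n₁).
So n₁ = (1 + 1/k)·((z_{α/2} + z_β)/d)² = 1.500 × (2.487/0.94)².
n₁ = 1.500 × 7.00 = 10.5.
Round up: n₁ = 11, giving n₂ = 2 × 11 = 22.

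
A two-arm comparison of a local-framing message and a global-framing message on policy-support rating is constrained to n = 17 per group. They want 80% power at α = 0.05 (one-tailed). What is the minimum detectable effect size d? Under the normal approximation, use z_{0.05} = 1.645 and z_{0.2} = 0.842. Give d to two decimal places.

d_min ≈ 0.85

For two independent groups of n = 17 each: d_min = (z_{α} + z_β)·√(2/n).
z-sum = 1.645 + 0.842 = 2.487.
d_min = 2.487 × √(2/17) = 2.487 × 0.3430 = 0.853.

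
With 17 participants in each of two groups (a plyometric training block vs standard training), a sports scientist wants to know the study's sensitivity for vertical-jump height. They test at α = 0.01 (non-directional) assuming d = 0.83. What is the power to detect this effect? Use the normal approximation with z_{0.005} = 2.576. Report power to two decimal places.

power ≈ 0.44

For two equal groups, power = Φ(d·√(n/2) − z_{α/2}).
d·√(n/2) = 0.83 × √(17/2) = 0.83 × 2.915 = 2.420.
z_β = 2.420 − 2.576 = -0.156.
Power = Φ(-0.156) = 0.438.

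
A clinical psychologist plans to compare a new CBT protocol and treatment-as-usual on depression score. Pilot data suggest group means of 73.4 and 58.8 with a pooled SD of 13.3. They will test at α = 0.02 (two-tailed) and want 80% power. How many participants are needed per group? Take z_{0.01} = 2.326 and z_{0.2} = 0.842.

Cohen's d = |M₁ − M₂| / SD_pooled = |73.4 − 58.8| / 13.3 = 14.6 / 13.3 = 1.098.
For two independent groups with equal n: n = 2·((z_{α/2} + z_β) / d)².
z_{α/2} + z_β = 2.326 + 0.842 = 3.168.
n = 2 × (3.168 / 1.098)² = 2 × 2.885² = 2 × 8.32 = 16.6.
Round up to the next whole participant.

n = 17 per group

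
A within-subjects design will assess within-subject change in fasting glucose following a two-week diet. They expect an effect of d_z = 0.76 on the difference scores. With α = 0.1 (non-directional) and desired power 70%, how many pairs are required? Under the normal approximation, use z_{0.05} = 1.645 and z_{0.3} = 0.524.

For a paired (one-sample on differences) test: n = ((z_{α/2} + z_β) / d)².
z_{α/2} + z_β = 1.645 + 0.524 = 2.169.
n = (2.169 / 0.76)² = 2.854² = 8.15.
Round up.

n = 9 pairs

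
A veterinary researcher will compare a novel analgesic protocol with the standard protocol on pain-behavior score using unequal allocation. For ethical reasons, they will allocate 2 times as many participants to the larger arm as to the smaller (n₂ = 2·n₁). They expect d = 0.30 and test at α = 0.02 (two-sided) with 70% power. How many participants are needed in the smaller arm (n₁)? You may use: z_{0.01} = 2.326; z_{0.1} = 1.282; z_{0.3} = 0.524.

n₁ = 136

With allocation ratio k = n₂/n₁ = 2, Var(x̄₁−x̄₂) = σ²(1/n₁ + 1/(k·n₁)) = σ²·(k+1)/(k·n₁).
So n₁ = (1 + 1/k)·((z_{α/2} + z_β)/d)² = 1.500 × (2.850/0.30)².
n₁ = 1.500 × 90.25 = 135.4.
Round up: n₁ = 136, giving n₂ = 2 × 136 = 272.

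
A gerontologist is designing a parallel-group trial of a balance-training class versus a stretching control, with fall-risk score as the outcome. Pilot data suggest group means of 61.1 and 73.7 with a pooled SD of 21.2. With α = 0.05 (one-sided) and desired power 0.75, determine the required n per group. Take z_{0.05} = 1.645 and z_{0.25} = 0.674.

Cohen's d = |M₁ − M₂| / SD_pooled = |61.1 − 73.7| / 21.2 = 12.6 / 21.2 = 0.594.
For two independent groups with equal n: n = 2·((z_{α} + z_β) / d)².
z_{α} + z_β = 1.645 + 0.674 = 2.319.
n = 2 × (2.319 / 0.594)² = 2 × 3.904² = 2 × 15.24 = 30.5.
Round up to the next whole participant.

n = 31 per group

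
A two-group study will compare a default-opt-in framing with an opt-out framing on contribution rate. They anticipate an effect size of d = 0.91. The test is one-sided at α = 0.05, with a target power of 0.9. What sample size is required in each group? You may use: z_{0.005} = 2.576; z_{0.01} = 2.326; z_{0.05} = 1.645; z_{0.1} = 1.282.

n = 21 per group

For two independent groups with equal n: n = 2·((z_{α} + z_β) / d)².
z_{α} + z_β = 1.645 + 1.282 = 2.927.
n = 2 × (2.927 / 0.91)² = 2 × 3.216² = 2 × 10.35 = 20.7.
Round up to the next whole participant.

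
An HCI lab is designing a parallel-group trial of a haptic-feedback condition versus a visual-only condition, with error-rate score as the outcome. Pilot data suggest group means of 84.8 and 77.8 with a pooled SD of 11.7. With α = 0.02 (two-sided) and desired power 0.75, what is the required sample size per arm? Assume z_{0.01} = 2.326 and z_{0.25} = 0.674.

n = 51 per group

Cohen's d = |M₁ − M₂| / SD_pooled = |84.8 − 77.8| / 11.7 = 7.0 / 11.7 = 0.598.
For two independent groups with equal n: n = 2·((z_{α/2} + z_β) / d)².
z_{α/2} + z_β = 2.326 + 0.674 = 3.000.
n = 2 × (3.000 / 0.598)² = 2 × 5.017² = 2 × 25.17 = 50.3.
Round up to the next whole participant.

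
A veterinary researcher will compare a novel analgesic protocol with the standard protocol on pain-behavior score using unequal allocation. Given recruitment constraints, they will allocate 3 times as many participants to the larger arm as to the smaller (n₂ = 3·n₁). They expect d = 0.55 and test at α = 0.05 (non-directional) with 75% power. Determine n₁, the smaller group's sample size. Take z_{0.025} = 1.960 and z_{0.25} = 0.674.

n₁ = 31

With allocation ratio k = n₂/n₁ = 3, Var(x̄₁−x̄₂) = σ²(1/n₁ + 1/(k·n₁)) = σ²·(k+1)/(k·n₁).
So n₁ = (1 + 1/k)·((z_{α/2} + z_β)/d)² = 1.333 × (2.634/0.55)².
n₁ = 1.333 × 22.94 = 30.6.
Round up: n₁ = 31, giving n₂ = 3 × 31 = 93.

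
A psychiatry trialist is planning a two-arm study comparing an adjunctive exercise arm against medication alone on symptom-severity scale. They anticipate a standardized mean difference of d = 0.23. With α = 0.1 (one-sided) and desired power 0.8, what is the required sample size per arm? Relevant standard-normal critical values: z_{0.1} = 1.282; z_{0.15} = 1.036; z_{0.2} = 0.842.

For two independent groups with equal n: n = 2·((z_{α} + z_β) / d)².
z_{α} + z_β = 1.282 + 0.842 = 2.124.
n = 2 × (2.124 / 0.23)² = 2 × 9.235² = 2 × 85.28 = 170.6.
Round up to the next whole participant.

n = 171 per group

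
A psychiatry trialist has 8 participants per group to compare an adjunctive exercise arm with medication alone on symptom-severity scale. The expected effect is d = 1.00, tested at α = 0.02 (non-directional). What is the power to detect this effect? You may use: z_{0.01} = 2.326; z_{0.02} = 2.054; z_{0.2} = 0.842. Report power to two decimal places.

For two equal groups, power = Φ(d·√(n/2) − z_{α/2}).
d·√(n/2) = 1.00 × √(8/2) = 1.00 × 2.000 = 2.000.
z_β = 2.000 − 2.326 = -0.326.
Power = Φ(-0.326) = 0.372.

power ≈ 0.37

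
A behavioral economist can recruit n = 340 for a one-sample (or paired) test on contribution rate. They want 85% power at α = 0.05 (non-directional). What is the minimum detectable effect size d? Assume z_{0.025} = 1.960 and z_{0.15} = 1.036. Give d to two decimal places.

d_min ≈ 0.16

For a single sample (or paired design) of n = 340: d_min = (z_{α/2} + z_β)/√n.
z-sum = 1.960 + 1.036 = 2.996.
d_min = 2.996 / √340 = 2.996 / 18.439 = 0.162.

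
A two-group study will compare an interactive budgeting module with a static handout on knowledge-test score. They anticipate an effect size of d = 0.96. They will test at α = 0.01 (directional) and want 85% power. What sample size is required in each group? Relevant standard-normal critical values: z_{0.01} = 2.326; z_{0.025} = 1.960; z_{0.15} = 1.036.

n = 25 per group

For two independent groups with equal n: n = 2·((z_{α} + z_β) / d)².
z_{α} + z_β = 2.326 + 1.036 = 3.362.
n = 2 × (3.362 / 0.96)² = 2 × 3.502² = 2 × 12.26 = 24.5.
Round up to the next whole participant.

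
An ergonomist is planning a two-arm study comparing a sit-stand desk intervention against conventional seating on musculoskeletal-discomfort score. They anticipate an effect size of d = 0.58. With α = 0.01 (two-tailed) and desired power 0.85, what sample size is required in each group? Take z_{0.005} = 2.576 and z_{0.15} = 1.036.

n = 78 per group

For two independent groups with equal n: n = 2·((z_{α/2} + z_β) / d)².
z_{α/2} + z_β = 2.576 + 1.036 = 3.612.
n = 2 × (3.612 / 0.58)² = 2 × 6.228² = 2 × 38.78 = 77.6.
Round up to the next whole participant.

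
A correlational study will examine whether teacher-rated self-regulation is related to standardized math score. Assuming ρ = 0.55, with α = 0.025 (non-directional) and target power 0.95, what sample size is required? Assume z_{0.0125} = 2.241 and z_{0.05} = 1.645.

n = 43

Fisher's z: C = ½·ln((1+r)/(1−r)) = ½·ln(3.4444) = 0.6184.
n = ((z_{α/2} + z_β)/C)² + 3.
(2.241 + 1.645) / 0.6184 = 3.886 / 0.6184 = 6.284.
n = 6.284² + 3 = 39.49 + 3 = 42.5.
Round up.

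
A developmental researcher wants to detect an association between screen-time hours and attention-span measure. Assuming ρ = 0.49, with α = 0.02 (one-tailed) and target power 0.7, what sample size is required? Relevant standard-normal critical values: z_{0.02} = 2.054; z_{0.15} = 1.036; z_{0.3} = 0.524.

Fisher's z: C = ½·ln((1+r)/(1−r)) = ½·ln(2.9216) = 0.5361.
n = ((z_{α} + z_β)/C)² + 3.
(2.054 + 0.524) / 0.5361 = 2.578 / 0.5361 = 4.809.
n = 4.809² + 3 = 23.12 + 3 = 26.1.
Round up.

n = 27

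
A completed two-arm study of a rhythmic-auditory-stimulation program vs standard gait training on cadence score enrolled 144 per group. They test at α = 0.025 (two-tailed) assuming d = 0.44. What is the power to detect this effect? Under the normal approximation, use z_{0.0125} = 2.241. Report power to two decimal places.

For two equal groups, power = Φ(d·√(n/2) − z_{α/2}).
d·√(n/2) = 0.44 × √(144/2) = 0.44 × 8.485 = 3.734.
z_β = 3.734 − 2.241 = 1.493.
Power = Φ(1.493) = 0.932.

power ≈ 0.93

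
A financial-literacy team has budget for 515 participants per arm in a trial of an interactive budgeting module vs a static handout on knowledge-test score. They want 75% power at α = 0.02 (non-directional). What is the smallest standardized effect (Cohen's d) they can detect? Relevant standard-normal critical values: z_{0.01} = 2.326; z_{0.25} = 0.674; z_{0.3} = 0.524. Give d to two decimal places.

For two independent groups of n = 515 each: d_min = (z_{α/2} + z_β)·√(2/n).
z-sum = 2.326 + 0.674 = 3.000.
d_min = 3.000 × √(2/515) = 3.000 × 0.0623 = 0.187.

d_min ≈ 0.19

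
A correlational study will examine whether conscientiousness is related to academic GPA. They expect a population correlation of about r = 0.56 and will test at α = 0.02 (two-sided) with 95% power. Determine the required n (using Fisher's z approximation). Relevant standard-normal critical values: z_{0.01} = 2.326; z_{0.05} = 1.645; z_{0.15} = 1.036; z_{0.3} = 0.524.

n = 43

Fisher's z: C = ½·ln((1+r)/(1−r)) = ½·ln(3.5455) = 0.6328.
n = ((z_{α/2} + z_β)/C)² + 3.
(2.326 + 1.645) / 0.6328 = 3.971 / 0.6328 = 6.275.
n = 6.275² + 3 = 39.38 + 3 = 42.4.
Round up.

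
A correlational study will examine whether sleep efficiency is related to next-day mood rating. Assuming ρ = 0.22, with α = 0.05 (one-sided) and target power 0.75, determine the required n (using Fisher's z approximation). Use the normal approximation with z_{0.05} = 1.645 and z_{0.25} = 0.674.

Fisher's z: C = ½·ln((1+r)/(1−r)) = ½·ln(1.5641) = 0.2237.
n = ((z_{α} + z_β)/C)² + 3.
(1.645 + 0.674) / 0.2237 = 2.319 / 0.2237 = 10.367.
n = 10.367² + 3 = 107.47 + 3 = 110.5.
Round up.

n = 111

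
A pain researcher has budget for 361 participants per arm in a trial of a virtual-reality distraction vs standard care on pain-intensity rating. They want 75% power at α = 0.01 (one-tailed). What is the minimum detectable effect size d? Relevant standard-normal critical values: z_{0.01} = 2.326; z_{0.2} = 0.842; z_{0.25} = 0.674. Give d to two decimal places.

For two independent groups of n = 361 each: d_min = (z_{α} + z_β)·√(2/n).
z-sum = 2.326 + 0.674 = 3.000.
d_min = 3.000 × √(2/361) = 3.000 × 0.0744 = 0.223.

d_min ≈ 0.22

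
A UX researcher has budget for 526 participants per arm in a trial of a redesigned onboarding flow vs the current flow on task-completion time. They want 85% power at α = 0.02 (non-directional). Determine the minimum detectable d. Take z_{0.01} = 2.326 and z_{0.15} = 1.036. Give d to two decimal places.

d_min ≈ 0.21

For two independent groups of n = 526 each: d_min = (z_{α/2} + z_β)·√(2/n).
z-sum = 2.326 + 1.036 = 3.362.
d_min = 3.362 × √(2/526) = 3.362 × 0.0617 = 0.207.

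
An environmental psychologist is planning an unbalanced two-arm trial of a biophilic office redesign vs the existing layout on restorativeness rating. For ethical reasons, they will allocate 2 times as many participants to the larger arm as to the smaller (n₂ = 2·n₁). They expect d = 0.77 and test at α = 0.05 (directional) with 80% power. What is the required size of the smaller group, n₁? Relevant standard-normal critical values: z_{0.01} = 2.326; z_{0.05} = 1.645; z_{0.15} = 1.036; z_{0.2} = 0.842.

n₁ = 16

With allocation ratio k = n₂/n₁ = 2, Var(x̄₁−x̄₂) = σ²(1/n₁ + 1/(k·n₁)) = σ²·(k+1)/(k·n₁).
So n₁ = (1 + 1/k)·((z_{α} + z_β)/d)² = 1.500 × (2.487/0.77)².
n₁ = 1.500 × 10.43 = 15.6.
Round up: n₁ = 16, giving n₂ = 2 × 16 = 32.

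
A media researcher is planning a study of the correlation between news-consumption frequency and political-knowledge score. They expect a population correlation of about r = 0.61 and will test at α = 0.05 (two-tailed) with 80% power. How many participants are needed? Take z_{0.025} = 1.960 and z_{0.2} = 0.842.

Fisher's z: C = ½·ln((1+r)/(1−r)) = ½·ln(4.1282) = 0.7089.
n = ((z_{α/2} + z_β)/C)² + 3.
(1.960 + 0.842) / 0.7089 = 2.802 / 0.7089 = 3.953.
n = 3.953² + 3 = 15.62 + 3 = 18.6.
Round up.

n = 19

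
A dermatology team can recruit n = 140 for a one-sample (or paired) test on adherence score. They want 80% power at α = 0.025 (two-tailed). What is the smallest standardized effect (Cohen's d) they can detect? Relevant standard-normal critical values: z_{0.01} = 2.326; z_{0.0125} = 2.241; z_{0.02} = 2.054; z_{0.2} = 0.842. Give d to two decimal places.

For a single sample (or paired design) of n = 140: d_min = (z_{α/2} + z_β)/√n.
z-sum = 2.241 + 0.842 = 3.083.
d_min = 3.083 / √140 = 3.083 / 11.832 = 0.261.

d_min ≈ 0.26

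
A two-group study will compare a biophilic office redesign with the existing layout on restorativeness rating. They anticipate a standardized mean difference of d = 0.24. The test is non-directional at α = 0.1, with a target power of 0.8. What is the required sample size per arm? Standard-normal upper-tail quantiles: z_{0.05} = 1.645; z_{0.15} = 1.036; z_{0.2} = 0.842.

n = 215 per group

For two independent groups with equal n: n = 2·((z_{α/2} + z_β) / d)².
z_{α/2} + z_β = 1.645 + 0.842 = 2.487.
n = 2 × (2.487 / 0.24)² = 2 × 10.363² = 2 × 107.38 = 214.8.
Round up to the next whole participant.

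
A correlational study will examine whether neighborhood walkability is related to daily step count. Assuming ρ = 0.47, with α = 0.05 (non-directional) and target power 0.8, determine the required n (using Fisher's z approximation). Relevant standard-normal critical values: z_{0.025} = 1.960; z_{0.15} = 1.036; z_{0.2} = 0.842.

Fisher's z: C = ½·ln((1+r)/(1−r)) = ½·ln(2.7736) = 0.5101.
n = ((z_{α/2} + z_β)/C)² + 3.
(1.960 + 0.842) / 0.5101 = 2.802 / 0.5101 = 5.493.
n = 5.493² + 3 = 30.17 + 3 = 33.2.
Round up.

n = 34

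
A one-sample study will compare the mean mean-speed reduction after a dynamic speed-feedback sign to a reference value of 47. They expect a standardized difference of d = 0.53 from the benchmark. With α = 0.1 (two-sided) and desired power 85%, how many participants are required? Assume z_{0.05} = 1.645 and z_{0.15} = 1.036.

For a one-sample test: n = ((z_{α/2} + z_β) / d)².
z_{α/2} + z_β = 1.645 + 1.036 = 2.681.
n = (2.681 / 0.53)² = 5.058² = 25.59.
Round up.

n = 26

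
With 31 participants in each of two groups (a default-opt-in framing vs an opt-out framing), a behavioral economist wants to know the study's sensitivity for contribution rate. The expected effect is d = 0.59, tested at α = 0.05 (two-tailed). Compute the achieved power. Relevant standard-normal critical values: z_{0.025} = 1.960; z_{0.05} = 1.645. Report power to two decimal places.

power ≈ 0.64

For two equal groups, power = Φ(d·√(n/2) − z_{α/2}).
d·√(n/2) = 0.59 × √(31/2) = 0.59 × 3.937 = 2.323.
z_β = 2.323 − 1.960 = 0.363.
Power = Φ(0.363) = 0.642.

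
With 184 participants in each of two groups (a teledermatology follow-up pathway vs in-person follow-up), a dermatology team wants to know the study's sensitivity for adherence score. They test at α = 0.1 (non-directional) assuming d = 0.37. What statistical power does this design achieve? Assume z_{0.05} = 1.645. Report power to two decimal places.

For two equal groups, power = Φ(d·√(n/2) − z_{α/2}).
d·√(n/2) = 0.37 × √(184/2) = 0.37 × 9.592 = 3.549.
z_β = 3.549 − 1.645 = 1.904.
Power = Φ(1.904) = 0.972.

power ≈ 0.97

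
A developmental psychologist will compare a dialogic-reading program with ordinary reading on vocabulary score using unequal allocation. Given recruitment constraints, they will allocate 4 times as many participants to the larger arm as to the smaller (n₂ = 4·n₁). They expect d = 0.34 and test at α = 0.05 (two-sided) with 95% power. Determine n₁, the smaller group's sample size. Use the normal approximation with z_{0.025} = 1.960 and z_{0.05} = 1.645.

n₁ = 141

With allocation ratio k = n₂/n₁ = 4, Var(x̄₁−x̄₂) = σ²(1/n₁ + 1/(k·n₁)) = σ²·(k+1)/(k·n₁).
So n₁ = (1 + 1/k)·((z_{α/2} + z_β)/d)² = 1.250 × (3.605/0.34)².
n₁ = 1.250 × 112.42 = 140.5.
Round up: n₁ = 141, giving n₂ = 4 × 141 = 564.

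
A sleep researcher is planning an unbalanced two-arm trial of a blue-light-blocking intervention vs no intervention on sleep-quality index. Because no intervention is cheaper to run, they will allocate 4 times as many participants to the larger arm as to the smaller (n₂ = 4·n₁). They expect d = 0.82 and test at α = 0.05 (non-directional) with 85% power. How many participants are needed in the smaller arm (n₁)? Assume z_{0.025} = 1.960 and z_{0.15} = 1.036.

With allocation ratio k = n₂/n₁ = 4, Var(x̄₁−x̄₂) = σ²(1/n₁ + 1/(k·n₁)) = σ²·(k+1)/(k·n₁).
So n₁ = (1 + 1/k)·((z_{α/2} + z_β)/d)² = 1.250 × (2.996/0.82)².
n₁ = 1.250 × 13.35 = 16.7.
Round up: n₁ = 17, giving n₂ = 4 × 17 = 68.

n₁ = 17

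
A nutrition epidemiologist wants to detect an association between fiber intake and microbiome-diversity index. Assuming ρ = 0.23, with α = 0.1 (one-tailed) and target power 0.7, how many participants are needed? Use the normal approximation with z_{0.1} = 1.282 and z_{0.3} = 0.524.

n = 63

Fisher's z: C = ½·ln((1+r)/(1−r)) = ½·ln(1.5974) = 0.2342.
n = ((z_{α} + z_β)/C)² + 3.
(1.282 + 0.524) / 0.2342 = 1.806 / 0.2342 = 7.711.
n = 7.711² + 3 = 59.47 + 3 = 62.5.
Round up.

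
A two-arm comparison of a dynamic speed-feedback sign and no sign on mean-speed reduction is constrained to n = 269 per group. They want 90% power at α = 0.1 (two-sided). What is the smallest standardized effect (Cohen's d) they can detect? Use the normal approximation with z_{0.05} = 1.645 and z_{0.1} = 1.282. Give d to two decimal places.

For two independent groups of n = 269 each: d_min = (z_{α/2} + z_β)·√(2/n).
z-sum = 1.645 + 1.282 = 2.927.
d_min = 2.927 × √(2/269) = 2.927 × 0.0862 = 0.252.

d_min ≈ 0.25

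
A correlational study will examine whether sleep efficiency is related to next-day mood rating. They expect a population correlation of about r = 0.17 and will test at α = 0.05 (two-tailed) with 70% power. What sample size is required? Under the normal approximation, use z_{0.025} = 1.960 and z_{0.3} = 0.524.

Fisher's z: C = ½·ln((1+r)/(1−r)) = ½·ln(1.4096) = 0.1717.
n = ((z_{α/2} + z_β)/C)² + 3.
(1.960 + 0.524) / 0.1717 = 2.484 / 0.1717 = 14.467.
n = 14.467² + 3 = 209.30 + 3 = 212.3.
Round up.

n = 213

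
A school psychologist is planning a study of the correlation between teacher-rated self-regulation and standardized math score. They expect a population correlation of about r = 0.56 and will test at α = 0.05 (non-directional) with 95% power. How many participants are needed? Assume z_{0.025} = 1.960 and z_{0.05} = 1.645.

Fisher's z: C = ½·ln((1+r)/(1−r)) = ½·ln(3.5455) = 0.6328.
n = ((z_{α/2} + z_β)/C)² + 3.
(1.960 + 1.645) / 0.6328 = 3.605 / 0.6328 = 5.697.
n = 5.697² + 3 = 32.45 + 3 = 35.5.
Round up.

n = 36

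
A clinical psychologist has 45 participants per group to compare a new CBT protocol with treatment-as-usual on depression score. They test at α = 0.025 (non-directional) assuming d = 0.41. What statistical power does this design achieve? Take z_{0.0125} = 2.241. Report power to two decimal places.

For two equal groups, power = Φ(d·√(n/2) − z_{α/2}).
d·√(n/2) = 0.41 × √(45/2) = 0.41 × 4.743 = 1.945.
z_β = 1.945 − 2.241 = -0.296.
Power = Φ(-0.296) = 0.384.

power ≈ 0.38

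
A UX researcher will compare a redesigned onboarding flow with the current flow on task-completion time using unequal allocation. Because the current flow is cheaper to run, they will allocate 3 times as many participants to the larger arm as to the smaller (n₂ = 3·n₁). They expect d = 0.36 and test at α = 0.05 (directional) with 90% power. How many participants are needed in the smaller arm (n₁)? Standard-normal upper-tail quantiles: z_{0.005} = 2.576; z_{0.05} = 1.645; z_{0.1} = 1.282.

With allocation ratio k = n₂/n₁ = 3, Var(x̄₁−x̄₂) = σ²(1/n₁ + 1/(k·n₁)) = σ²·(k+1)/(k·n₁).
So n₁ = (1 + 1/k)·((z_{α} + z_β)/d)² = 1.333 × (2.927/0.36)².
n₁ = 1.333 × 66.11 = 88.1.
Round up: n₁ = 89, giving n₂ = 3 × 89 = 267.

n₁ = 89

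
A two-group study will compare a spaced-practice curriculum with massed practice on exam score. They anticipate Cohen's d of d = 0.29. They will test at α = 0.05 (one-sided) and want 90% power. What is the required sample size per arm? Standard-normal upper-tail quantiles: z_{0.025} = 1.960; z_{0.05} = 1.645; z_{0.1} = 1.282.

n = 204 per group

For two independent groups with equal n: n = 2·((z_{α} + z_β) / d)².
z_{α} + z_β = 1.645 + 1.282 = 2.927.
n = 2 × (2.927 / 0.29)² = 2 × 10.093² = 2 × 101.87 = 203.7.
Round up to the next whole participant.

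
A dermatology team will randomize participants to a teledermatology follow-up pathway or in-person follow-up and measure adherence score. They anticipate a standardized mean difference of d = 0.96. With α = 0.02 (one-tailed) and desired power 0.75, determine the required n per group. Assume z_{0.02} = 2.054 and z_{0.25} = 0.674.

For two independent groups with equal n: n = 2·((z_{α} + z_β) / d)².
z_{α} + z_β = 2.054 + 0.674 = 2.728.
n = 2 × (2.728 / 0.96)² = 2 × 2.842² = 2 × 8.08 = 16.2.
Round up to the next whole participant.

n = 17 per group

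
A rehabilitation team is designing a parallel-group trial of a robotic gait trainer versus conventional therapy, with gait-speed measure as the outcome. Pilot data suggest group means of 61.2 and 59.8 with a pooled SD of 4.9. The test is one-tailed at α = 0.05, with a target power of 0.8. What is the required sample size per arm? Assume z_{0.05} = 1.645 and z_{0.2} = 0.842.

Cohen's d = |M₁ − M₂| / SD_pooled = |61.2 − 59.8| / 4.9 = 1.4 / 4.9 = 0.286.
For two independent groups with equal n: n = 2·((z_{α} + z_β) / d)².
z_{α} + z_β = 1.645 + 0.842 = 2.487.
n = 2 × (2.487 / 0.286)² = 2 × 8.696² = 2 × 75.62 = 151.2.
Round up to the next whole participant.

n = 152 per group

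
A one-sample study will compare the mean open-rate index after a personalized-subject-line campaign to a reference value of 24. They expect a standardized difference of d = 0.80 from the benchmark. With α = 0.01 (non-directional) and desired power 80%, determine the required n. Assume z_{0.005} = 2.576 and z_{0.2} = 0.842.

For a one-sample test: n = ((z_{α/2} + z_β) / d)².
z_{α/2} + z_β = 2.576 + 0.842 = 3.418.
n = (3.418 / 0.80)² = 4.272² = 18.25.
Round up.

n = 19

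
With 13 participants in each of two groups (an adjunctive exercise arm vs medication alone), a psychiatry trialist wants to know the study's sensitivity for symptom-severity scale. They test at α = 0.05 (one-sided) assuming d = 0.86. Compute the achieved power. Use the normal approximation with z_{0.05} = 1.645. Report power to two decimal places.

For two equal groups, power = Φ(d·√(n/2) − z_{α}).
d·√(n/2) = 0.86 × √(13/2) = 0.86 × 2.550 = 2.193.
z_β = 2.193 − 1.645 = 0.548.
Power = Φ(0.548) = 0.708.

power ≈ 0.71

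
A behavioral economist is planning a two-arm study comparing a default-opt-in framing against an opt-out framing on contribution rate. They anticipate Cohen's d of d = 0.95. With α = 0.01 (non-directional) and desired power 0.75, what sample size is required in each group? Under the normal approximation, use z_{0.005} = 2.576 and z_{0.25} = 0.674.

For two independent groups with equal n: n = 2·((z_{α/2} + z_β) / d)².
z_{α/2} + z_β = 2.576 + 0.674 = 3.250.
n = 2 × (3.250 / 0.95)² = 2 × 3.421² = 2 × 11.70 = 23.4.
Round up to the next whole participant.

n = 24 per group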